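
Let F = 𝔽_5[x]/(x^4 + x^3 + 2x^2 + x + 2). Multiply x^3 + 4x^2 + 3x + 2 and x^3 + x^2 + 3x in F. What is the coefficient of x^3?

4

Multiply in 𝔽_5[x]: (x^3 + 4x^2 + 3x + 2)·(x^3 + x^2 + 3x) = x^6 + 2x^3 + x^2 + x.
Reduce using x^4 ≡ 4x^3 + 3x^2 + 4x + 3 (mod x^4 + x^3 + 2x^2 + x + 2).
Reduced: 4x^3 + 2x^2 + 4x + 2.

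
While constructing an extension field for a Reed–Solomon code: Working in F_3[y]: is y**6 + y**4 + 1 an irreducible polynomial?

No

Write P(y) = y**6 + y**4 + 1.
Check for roots in F_3: P(0) = 1; P(1) = 0 → root; P(2) = 0 → root.
P(1) = 0, so (y − 1) divides P(y); P is reducible.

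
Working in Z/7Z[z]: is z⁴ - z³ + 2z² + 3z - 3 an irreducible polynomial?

Yes

Write f(z) = z⁴ - z³ + 2z² + 3z - 3.
Check for roots in Z/7Z: f(0) = 4; f(1) = 2; f(2) = 5; f(3) = 1; f(4) = 2; f(5) = 2; f(6) = 5.
No roots, so no linear factors.
Degree-2 irreducible divisors: test the 21 monic irreducibles of degree 2 over GF(7).
None of them divide f (all give nonzero remainder).
No irreducible factor of degree ≤ 2 exists, so f is irreducible over GF(7).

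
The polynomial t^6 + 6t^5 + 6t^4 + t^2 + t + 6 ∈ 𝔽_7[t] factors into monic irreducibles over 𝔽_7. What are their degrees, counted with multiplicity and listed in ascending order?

Write h(t) = t^6 + 6t^5 + 6t^4 + t^2 + t + 6.
Linear factors from roots: (t + 6), (t + 5), (t + 3), (t + 1).
Complete factorization: h(t) = (t + 1)·(t + 3)·(t + 5)·(t + 6)^3.
Factor degrees with multiplicity: 1 + 1 + 1 + 1 + 1 + 1 = 6.

1, 1, 1, 1, 1, 1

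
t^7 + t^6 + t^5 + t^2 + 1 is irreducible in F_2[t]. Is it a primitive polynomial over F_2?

Write f(t) = t^7 + t^6 + t^5 + t^2 + 1.
|GF(2^7)^×| = 2^7 − 1 = 127. Prime factorization: 127 = 127.
f is primitive ⇔ t has order 127 in GF(2)[t]/(f), i.e. t^(127/q) ≠ 1 for each prime q | 127.
t^(1) mod f = t.
None equal 1, so t has full order 127; f is primitive.

Yes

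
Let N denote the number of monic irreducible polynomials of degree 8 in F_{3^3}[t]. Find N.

The number of monic irreducibles of degree 8 over GF(27) is (1/8)·Σ_{d∣8} μ(8/d) 27^d.
Divisors of 8: 1, 2, 4, 8; μ(8/d) for each: 0, 0, -1, 1.
Σ = − 27^4 + 27^8 = 282429005040.
N = 282429005040/8 = 35303625630.

35303625630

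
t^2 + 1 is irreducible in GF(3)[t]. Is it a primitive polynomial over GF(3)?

No

Write f(t) = t^2 + 1.
|GF(3^2)^×| = 3^2 − 1 = 8. Prime factorization: 8 = 2^3.
f is primitive ⇔ t has order 8 in GF(3)[t]/(f), i.e. t^(8/q) ≠ 1 for each prime q | 8.
t^(4) mod f = 1
Since t^(4) = 1, the order of t divides 4 < 8; not primitive.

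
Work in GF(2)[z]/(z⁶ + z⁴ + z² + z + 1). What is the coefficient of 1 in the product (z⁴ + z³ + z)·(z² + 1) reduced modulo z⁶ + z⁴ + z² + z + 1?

Multiply in GF(2)[z]: (z⁴ + z³ + z)·(z² + 1) = z⁶ + z⁵ + z⁴ + z.
Reduce using z⁶ ≡ z⁴ + z² + z + 1 (mod z⁶ + z⁴ + z² + z + 1).
Reduced: z⁵ + z² + 1.

1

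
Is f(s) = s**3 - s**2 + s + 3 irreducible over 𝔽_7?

Check for roots in 𝔽_7: f(0) = 3; f(1) = 4; f(2) = 2; f(3) = 3; f(4) = 6; f(5) = 3; f(6) = 0 → root.
f(6) = 0, so (s − 6) divides f(s); f is reducible.

No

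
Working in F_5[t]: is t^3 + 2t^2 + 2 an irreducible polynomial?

Write g(t) = t^3 + 2t^2 + 2.
Check for roots in F_5: g(0) = 2; g(1) = 0 → root; g(2) = 3; g(3) = 2; g(4) = 3.
g(1) = 0, so (t − 1) divides g(t); g is reducible.

No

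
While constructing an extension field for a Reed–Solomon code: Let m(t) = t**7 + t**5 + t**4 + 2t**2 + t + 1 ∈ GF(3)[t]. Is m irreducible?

Yes

Check for roots in GF(3): m(0) = 1; m(1) = 1; m(2) = 1.
No roots, so no linear factors.
Monic irreducibles of degree 2 over GF(3): t**2 + 1, t**2 + t + 2, t**2 + 2t + 2.
None of them divide m (all give nonzero remainder).
Degree-3 irreducible divisors: test the 8 monic irreducibles of degree 3 over GF(3).
None of them divide m (all give nonzero remainder).
No irreducible factor of degree ≤ 3 exists, so m is irreducible over GF(3).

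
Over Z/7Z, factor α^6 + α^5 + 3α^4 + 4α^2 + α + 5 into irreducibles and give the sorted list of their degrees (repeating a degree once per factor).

Write f(α) = α^6 + α^5 + 3α^4 + 4α^2 + α + 5.
Complete factorization: f(α) = (α^6 + α^5 + 3α^4 + 4α^2 + α + 5).
Factor degrees with multiplicity: 6 = 6.

6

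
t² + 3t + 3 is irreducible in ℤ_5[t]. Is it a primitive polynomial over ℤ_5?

Yes

Write f(t) = t² + 3t + 3.
|GF(5^2)^×| = 5^2 − 1 = 24. Prime factorization: 24 = 2^3·3.
f is primitive ⇔ t has order 24 in GF(5)[t]/(f), i.e. t^(24/q) ≠ 1 for each prime q | 24.
t^(12) mod f = 4.
t^(8) mod f = t + 1.
None equal 1, so t has full order 24; f is primitive.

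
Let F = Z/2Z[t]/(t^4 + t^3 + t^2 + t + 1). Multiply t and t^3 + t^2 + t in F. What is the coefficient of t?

Multiply in Z/2Z[t]: (t)·(t^3 + t^2 + t) = t^4 + t^3 + t^2.
Reduce using t^4 ≡ t^3 + t^2 + t + 1 (mod t^4 + t^3 + t^2 + t + 1).
Reduced: t + 1.

1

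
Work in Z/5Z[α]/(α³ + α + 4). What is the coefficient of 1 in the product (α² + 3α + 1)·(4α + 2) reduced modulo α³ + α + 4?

Multiply in Z/5Z[α]: (α² + 3α + 1)·(4α + 2) = 4α³ + 4α² + 2.
Reduce using α³ ≡ 4α + 1 (mod α³ + α + 4).
Reduced: 4α² + α + 1.

1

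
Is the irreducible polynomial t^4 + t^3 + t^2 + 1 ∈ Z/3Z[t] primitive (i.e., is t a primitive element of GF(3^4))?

No

Write f(t) = t^4 + t^3 + t^2 + 1.
|GF(3^4)^×| = 3^4 − 1 = 80. Prime factorization: 80 = 2^4·5.
f is primitive ⇔ t has order 80 in GF(3)[t]/(f), i.e. t^(80/q) ≠ 1 for each prime q | 80.
t^(40) mod f = 1
t^(16) mod f = 2t^3 + t^2 + t.
Since t^(40) = 1, the order of t divides 40 < 80; not primitive.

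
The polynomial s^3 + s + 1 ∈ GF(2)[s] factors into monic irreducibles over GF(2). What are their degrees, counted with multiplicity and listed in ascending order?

Write h(s) = s^3 + s + 1.
Roots in GF(2): h(0) = 1; h(1) = 1.
Complete factorization: h(s) = (s^3 + s + 1).
Factor degrees with multiplicity: 3 = 3.

3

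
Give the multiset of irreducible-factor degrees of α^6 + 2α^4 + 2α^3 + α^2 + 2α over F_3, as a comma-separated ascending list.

1, 1, 2, 2

Write h(α) = α^6 + 2α^4 + 2α^3 + α^2 + 2α.
Roots in F_3: h(0) = 0 → root; h(1) = 2; h(2) = 0 → root.
Linear factors from roots: (α), (α + 1).
Complete factorization: h(α) = (α)·(α + 1)·(α^2 + 1)·(α^2 + 2α + 2).
Factor degrees with multiplicity: 1 + 1 + 2 + 2 = 6.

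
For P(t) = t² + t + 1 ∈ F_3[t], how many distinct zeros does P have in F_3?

1

Evaluate at each of the 3 elements of F_3:
P(0) = 1; P(1) = 0 → root; P(2) = 1.
Roots: {1}.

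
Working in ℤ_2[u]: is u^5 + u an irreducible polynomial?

No

Write g(u) = u^5 + u.
Check for roots in ℤ_2: g(0) = 0 → root; g(1) = 0 → root.
g(0) = 0, so (u) divides g(u); g is reducible.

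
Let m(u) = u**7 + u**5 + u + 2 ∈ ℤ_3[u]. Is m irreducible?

Check for roots in ℤ_3: m(0) = 2; m(1) = 2; m(2) = 2.
No roots, so no linear factors.
Monic irreducibles of degree 2 over GF(3): u**2 + 1, u**2 + u + 2, u**2 + 2u + 2.
None of them divide m (all give nonzero remainder).
Degree-3 irreducible divisors: test the 8 monic irreducibles of degree 3 over GF(3).
None of them divide m (all give nonzero remainder).
No irreducible factor of degree ≤ 3 exists, so m is irreducible over GF(3).

Yes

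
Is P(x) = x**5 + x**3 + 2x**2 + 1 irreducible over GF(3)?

Check for roots in GF(3): P(0) = 1; P(1) = 2; P(2) = 1.
No roots, so no linear factors.
Monic irreducibles of degree 2 over GF(3): x**2 + 1, x**2 + x + 2, x**2 + 2x + 2.
None of them divide P (all give nonzero remainder).
No irreducible factor of degree ≤ 2 exists, so P is irreducible over GF(3).

Yes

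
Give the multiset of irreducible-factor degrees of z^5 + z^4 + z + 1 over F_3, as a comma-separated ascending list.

1, 2, 2

Write h(z) = z^5 + z^4 + z + 1.
Roots in F_3: h(0) = 1; h(1) = 1; h(2) = 0 → root.
Linear factors from roots: (z + 1).
Complete factorization: h(z) = (z + 1)·(z^2 + z - 1)·(z^2 - z - 1).
Factor degrees with multiplicity: 1 + 2 + 2 = 5.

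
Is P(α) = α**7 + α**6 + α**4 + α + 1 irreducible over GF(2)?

Yes

Check for roots in GF(2): P(0) = 1; P(1) = 1.
No roots, so no linear factors.
Monic irreducibles of degree 2 over GF(2): α**2 + α + 1.
None of them divide P (all give nonzero remainder).
Monic irreducibles of degree 3 over GF(2): α**3 + α + 1, α**3 + α**2 + 1.
None of them divide P (all give nonzero remainder).
No irreducible factor of degree ≤ 3 exists, so P is irreducible over GF(2).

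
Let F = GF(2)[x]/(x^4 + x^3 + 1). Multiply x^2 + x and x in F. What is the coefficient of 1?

Multiply in GF(2)[x]: (x^2 + x)·(x) = x^3 + x^2.
Reduced: x^3 + x^2.

0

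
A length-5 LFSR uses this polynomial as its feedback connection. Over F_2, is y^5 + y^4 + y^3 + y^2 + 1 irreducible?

Write g(y) = y^5 + y^4 + y^3 + y^2 + 1.
Check for roots in F_2: g(0) = 1; g(1) = 1.
No roots, so no linear factors.
Monic irreducibles of degree 2 over GF(2): y^2 + y + 1.
None of them divide g (all give nonzero remainder).
No irreducible factor of degree ≤ 2 exists, so g is irreducible over GF(2).

Yes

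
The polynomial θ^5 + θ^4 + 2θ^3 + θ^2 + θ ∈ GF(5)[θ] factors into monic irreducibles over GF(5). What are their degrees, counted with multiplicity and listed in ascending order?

1, 1, 1, 2

Write f(θ) = θ^5 + θ^4 + 2θ^3 + θ^2 + θ.
Roots in GF(5): f(0) = 0 → root; f(1) = 1; f(2) = 0 → root; f(3) = 0 → root; f(4) = 3.
Linear factors from roots: (θ), (θ - 2), (θ + 2).
Complete factorization: f(θ) = (θ)·(θ + 2)·(θ - 2)·(θ^2 + θ + 1).
Factor degrees with multiplicity: 1 + 1 + 1 + 2 = 5.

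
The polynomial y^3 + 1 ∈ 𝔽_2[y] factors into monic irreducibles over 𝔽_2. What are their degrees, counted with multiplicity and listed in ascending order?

Write g(y) = y^3 + 1.
Roots in 𝔽_2: g(0) = 1; g(1) = 0 → root.
Linear factors from roots: (y + 1).
Complete factorization: g(y) = (y + 1)·(y^2 + y + 1).
Factor degrees with multiplicity: 1 + 2 = 3.

1, 2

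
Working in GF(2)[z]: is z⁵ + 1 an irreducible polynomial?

Write h(z) = z⁵ + 1.
Check for roots in GF(2): h(0) = 1; h(1) = 0 → root.
h(1) = 0, so (z − 1) divides h(z); h is reducible.

No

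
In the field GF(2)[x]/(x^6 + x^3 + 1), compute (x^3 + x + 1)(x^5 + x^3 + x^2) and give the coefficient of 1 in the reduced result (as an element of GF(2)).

0

Multiply in GF(2)[x]: (x^3 + x + 1)·(x^5 + x^3 + x^2) = x^8 + x^4 + x^2.
Reduce using x^6 ≡ x^3 + 1 (mod x^6 + x^3 + 1).
Reduced: x^5 + x^4.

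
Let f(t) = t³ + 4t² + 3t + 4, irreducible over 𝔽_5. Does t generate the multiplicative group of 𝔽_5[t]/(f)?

No

|GF(5^3)^×| = 5^3 − 1 = 124. Prime factorization: 124 = 2^2·31.
f is primitive ⇔ t has order 124 in GF(5)[t]/(f), i.e. t^(124/q) ≠ 1 for each prime q | 124.
t^(62) mod f = 1
t^(4) mod f = 3t² + 3t + 1.
Since t^(62) = 1, the order of t divides 62 < 124; not primitive.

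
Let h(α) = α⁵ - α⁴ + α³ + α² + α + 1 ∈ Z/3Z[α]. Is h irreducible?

Yes

Check for roots in Z/3Z: h(0) = 1; h(1) = 1; h(2) = 1.
No roots, so no linear factors.
Monic irreducibles of degree 2 over GF(3): α² + 1, α² + α - 1, α² - α - 1.
None of them divide h (all give nonzero remainder).
No irreducible factor of degree ≤ 2 exists, so h is irreducible over GF(3).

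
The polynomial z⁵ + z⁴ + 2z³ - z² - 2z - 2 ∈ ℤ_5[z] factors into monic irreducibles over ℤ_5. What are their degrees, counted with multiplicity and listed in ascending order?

5

Write h(z) = z⁵ + z⁴ + 2z³ - z² - 2z - 2.
Roots in ℤ_5: h(0) = 3; h(1) = 4; h(2) = 4; h(3) = 1; h(4) = 2.
Complete factorization: h(z) = (z⁵ + z⁴ + 2z³ - z² - 2z - 2).
Factor degrees with multiplicity: 5 = 5.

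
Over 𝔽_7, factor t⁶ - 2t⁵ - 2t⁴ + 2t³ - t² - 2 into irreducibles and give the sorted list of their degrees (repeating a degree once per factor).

Write f(t) = t⁶ - 2t⁵ - 2t⁴ + 2t³ - t² - 2.
Complete factorization: f(t) = (t⁶ - 2t⁵ - 2t⁴ + 2t³ - t² - 2).
Factor degrees with multiplicity: 6 = 6.

6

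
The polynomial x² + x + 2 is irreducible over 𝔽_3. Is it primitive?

Write f(x) = x² + x + 2.
|GF(3^2)^×| = 3^2 − 1 = 8. Prime factorization: 8 = 2^3.
f is primitive ⇔ x has order 8 in GF(3)[x]/(f), i.e. x^(8/q) ≠ 1 for each prime q | 8.
x^(4) mod f = 2.
None equal 1, so x has full order 8; f is primitive.

Yes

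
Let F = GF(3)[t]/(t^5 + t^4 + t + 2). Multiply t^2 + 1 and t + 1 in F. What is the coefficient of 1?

Multiply in GF(3)[t]: (t^2 + 1)·(t + 1) = t^3 + t^2 + t + 1.
Reduced: t^3 + t^2 + t + 1.

1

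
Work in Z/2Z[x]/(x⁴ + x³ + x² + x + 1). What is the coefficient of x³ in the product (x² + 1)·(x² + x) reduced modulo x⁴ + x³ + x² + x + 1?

0

Multiply in Z/2Z[x]: (x² + 1)·(x² + x) = x⁴ + x³ + x² + x.
Reduce using x⁴ ≡ x³ + x² + x + 1 (mod x⁴ + x³ + x² + x + 1).
Reduced: 1.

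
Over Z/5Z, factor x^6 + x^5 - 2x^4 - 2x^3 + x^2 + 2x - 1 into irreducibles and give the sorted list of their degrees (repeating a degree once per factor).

Write f(x) = x^6 + x^5 - 2x^4 - 2x^3 + x^2 + 2x - 1.
Roots in Z/5Z: f(0) = 4; f(1) = 0 → root; f(2) = 0 → root; f(3) = 0 → root; f(4) = 3.
Linear factors from roots: (x - 1), (x - 2), (x + 2).
Complete factorization: f(x) = (x + 2)·(x - 1)·(x - 2)^2·(x^2 - x + 2).
Factor degrees with multiplicity: 1 + 1 + 1 + 1 + 2 = 6.

1, 1, 1, 1, 2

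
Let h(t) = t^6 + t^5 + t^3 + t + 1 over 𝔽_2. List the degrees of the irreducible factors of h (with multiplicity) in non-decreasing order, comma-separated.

2, 2, 2

Roots in 𝔽_2: h(0) = 1; h(1) = 1.
Complete factorization: h(t) = (t^2 + t + 1)^3.
Factor degrees with multiplicity: 2 + 2 + 2 = 6.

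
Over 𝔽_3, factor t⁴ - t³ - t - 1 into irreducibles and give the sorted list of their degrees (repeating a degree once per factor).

Write f(t) = t⁴ - t³ - t - 1.
Roots in 𝔽_3: f(0) = 2; f(1) = 1; f(2) = 2.
Complete factorization: f(t) = (t² + 1)·(t² - t - 1).
Factor degrees with multiplicity: 2 + 2 = 4.

2, 2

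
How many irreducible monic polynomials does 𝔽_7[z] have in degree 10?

By the necklace-counting formula, N_7(10) = (1/10) Σ_{d|10} μ(10/d)·7^d.
Divisors of 10: 1, 2, 5, 10; μ(10/d) for each: 1, -1, -1, 1.
Σ = 7^1 − 7^2 − 7^5 + 7^10 = 282458400.
N = 282458400/10 = 28245840.

28245840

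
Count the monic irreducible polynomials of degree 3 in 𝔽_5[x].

The number of monic irreducibles of degree 3 over GF(5) is (1/3)·Σ_{d∣3} μ(3/d) 5^d.
Divisors of 3: 1, 3; μ(3/d) for each: -1, 1.
Σ = − 5^1 + 5^3 = 120.
N = 120/3 = 40.

40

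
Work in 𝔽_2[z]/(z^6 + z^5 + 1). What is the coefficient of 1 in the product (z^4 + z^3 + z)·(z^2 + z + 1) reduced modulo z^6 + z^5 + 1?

Multiply in 𝔽_2[z]: (z^4 + z^3 + z)·(z^2 + z + 1) = z^6 + z^2 + z.
Reduce using z^6 ≡ z^5 + 1 (mod z^6 + z^5 + 1).
Reduced: z^5 + z^2 + z + 1.

1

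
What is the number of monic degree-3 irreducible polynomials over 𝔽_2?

2

By the necklace-counting formula, N_2(3) = (1/3) Σ_{d|3} μ(3/d)·2^d.
Divisors of 3: 1, 3; μ(3/d) for each: -1, 1.
Σ = − 2^1 + 2^3 = 6.
N = 6/3 = 2.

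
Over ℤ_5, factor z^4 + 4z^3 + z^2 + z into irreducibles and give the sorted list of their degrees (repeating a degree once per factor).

Write f(z) = z^4 + 4z^3 + z^2 + z.
Roots in ℤ_5: f(0) = 0 → root; f(1) = 2; f(2) = 4; f(3) = 1; f(4) = 2.
Linear factors from roots: (z).
Complete factorization: f(z) = (z)·(z^3 + 4z^2 + z + 1).
Factor degrees with multiplicity: 1 + 3 = 4.

1, 3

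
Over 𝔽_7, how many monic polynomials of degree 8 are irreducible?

720300

Gauss's count: N_{7}(8) = (1/8) Σ_{d|8} μ(8/d)·7^d.
Divisors of 8: 1, 2, 4, 8; μ(8/d) for each: 0, 0, -1, 1.
Σ = − 7^4 + 7^8 = 5762400.
N = 5762400/8 = 720300.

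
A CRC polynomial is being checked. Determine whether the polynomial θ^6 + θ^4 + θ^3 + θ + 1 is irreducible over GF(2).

Yes

Write g(θ) = θ^6 + θ^4 + θ^3 + θ + 1.
Check for roots in GF(2): g(0) = 1; g(1) = 1.
No roots, so no linear factors.
Monic irreducibles of degree 2 over GF(2): θ^2 + θ + 1.
None of them divide g (all give nonzero remainder).
Monic irreducibles of degree 3 over GF(2): θ^3 + θ + 1, θ^3 + θ^2 + 1.
None of them divide g (all give nonzero remainder).
No irreducible factor of degree ≤ 3 exists, so g is irreducible over GF(2).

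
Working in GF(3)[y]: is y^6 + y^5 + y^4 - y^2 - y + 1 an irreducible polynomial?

Yes

Write g(y) = y^6 + y^5 + y^4 - y^2 - y + 1.
Check for roots in GF(3): g(0) = 1; g(1) = 2; g(2) = 2.
No roots, so no linear factors.
Monic irreducibles of degree 2 over GF(3): y^2 + 1, y^2 + y - 1, y^2 - y - 1.
None of them divide g (all give nonzero remainder).
Degree-3 irreducible divisors: test the 8 monic irreducibles of degree 3 over GF(3).
None of them divide g (all give nonzero remainder).
No irreducible factor of degree ≤ 3 exists, so g is irreducible over GF(3).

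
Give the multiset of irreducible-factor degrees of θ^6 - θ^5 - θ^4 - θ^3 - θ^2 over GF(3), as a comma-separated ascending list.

1, 1, 1, 3

Write g(θ) = θ^6 - θ^5 - θ^4 - θ^3 - θ^2.
Roots in GF(3): g(0) = 0 → root; g(1) = 0 → root; g(2) = 1.
Linear factors from roots: (θ), (θ - 1).
Complete factorization: g(θ) = (θ - 1)·(θ)^2·(θ^3 - θ + 1).
Factor degrees with multiplicity: 1 + 1 + 1 + 3 = 6.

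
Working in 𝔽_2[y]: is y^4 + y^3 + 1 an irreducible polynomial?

Yes

Write h(y) = y^4 + y^3 + 1.
Check for roots in 𝔽_2: h(0) = 1; h(1) = 1.
No roots, so no linear factors.
Monic irreducibles of degree 2 over GF(2): y^2 + y + 1.
None of them divide h (all give nonzero remainder).
No irreducible factor of degree ≤ 2 exists, so h is irreducible over GF(2).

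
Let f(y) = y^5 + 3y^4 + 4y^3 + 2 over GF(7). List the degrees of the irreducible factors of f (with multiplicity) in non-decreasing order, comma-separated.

Linear factors from roots: (y + 2), (y + 1).
Complete factorization: f(y) = (y + 1)·(y + 2)·(y^3 + 2y + 1).
Factor degrees with multiplicity: 1 + 1 + 3 = 5.

1, 1, 3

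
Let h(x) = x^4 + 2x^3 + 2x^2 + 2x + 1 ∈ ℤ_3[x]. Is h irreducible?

Check for roots in ℤ_3: h(0) = 1; h(1) = 2; h(2) = 0 → root.
h(2) = 0, so (x − 2) divides h(x); h is reducible.

No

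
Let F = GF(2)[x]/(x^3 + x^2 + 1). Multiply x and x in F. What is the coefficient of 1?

Multiply in GF(2)[x]: (x)·(x) = x^2.
Reduced: x^2.

0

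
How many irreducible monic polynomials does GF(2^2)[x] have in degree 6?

The number of monic irreducibles of degree 6 over GF(4) is (1/6)·Σ_{d∣6} μ(6/d) 4^d.
Divisors of 6: 1, 2, 3, 6; μ(6/d) for each: 1, -1, -1, 1.
Σ = 4^1 − 4^2 − 4^3 + 4^6 = 4020.
N = 4020/6 = 670.

670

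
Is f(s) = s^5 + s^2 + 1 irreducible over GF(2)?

Check for roots in GF(2): f(0) = 1; f(1) = 1.
No roots, so no linear factors.
Monic irreducibles of degree 2 over GF(2): s^2 + s + 1.
None of them divide f (all give nonzero remainder).
No irreducible factor of degree ≤ 2 exists, so f is irreducible over GF(2).

Yes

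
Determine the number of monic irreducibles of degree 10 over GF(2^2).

x^(4^10) − x is the product of all monic irreducibles of degree dividing 10; Möbius inversion gives N = (1/10) Σ μ(10/d)·4^d.
Divisors of 10: 1, 2, 5, 10; μ(10/d) for each: 1, -1, -1, 1.
Σ = 4^1 − 4^2 − 4^5 + 4^10 = 1047540.
N = 1047540/10 = 104754.

104754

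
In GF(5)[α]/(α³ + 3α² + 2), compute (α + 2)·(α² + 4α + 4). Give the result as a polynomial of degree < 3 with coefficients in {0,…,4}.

Multiply in GF(5)[α]: (α + 2)·(α² + 4α + 4) = α³ + α² + 2α + 3.
Reduce using α³ ≡ 2α² + 3 (mod α³ + 3α² + 2).
Reduced: 3α² + 2α + 1.

3α^2 + 2α + 1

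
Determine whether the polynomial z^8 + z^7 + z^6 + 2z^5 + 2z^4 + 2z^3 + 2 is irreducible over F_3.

Yes

Write g(z) = z^8 + z^7 + z^6 + 2z^5 + 2z^4 + 2z^3 + 2.
Check for roots in F_3: g(0) = 2; g(1) = 2; g(2) = 1.
No roots, so no linear factors.
Monic irreducibles of degree 2 over GF(3): z^2 + 1, z^2 + z + 2, z^2 + 2z + 2.
None of them divide g (all give nonzero remainder).
Degree-3 irreducible divisors: test the 8 monic irreducibles of degree 3 over GF(3).
None of them divide g (all give nonzero remainder).
Degree-4 irreducible divisors: test the 18 monic irreducibles of degree 4 over GF(3).
None of them divide g (all give nonzero remainder).
No irreducible factor of degree ≤ 4 exists, so g is irreducible over GF(3).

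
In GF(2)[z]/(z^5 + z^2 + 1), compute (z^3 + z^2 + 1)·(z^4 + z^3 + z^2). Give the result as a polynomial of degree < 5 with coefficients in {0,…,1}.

z^4 + z^3

Multiply in GF(2)[z]: (z^3 + z^2 + 1)·(z^4 + z^3 + z^2) = z^7 + z^3 + z^2.
Reduce using z^5 ≡ z^2 + 1 (mod z^5 + z^2 + 1).
Reduced: z^4 + z^3.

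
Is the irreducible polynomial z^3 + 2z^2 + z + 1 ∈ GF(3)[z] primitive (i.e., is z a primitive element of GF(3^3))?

Write f(z) = z^3 + 2z^2 + z + 1.
|GF(3^3)^×| = 3^3 − 1 = 26. Prime factorization: 26 = 2·13.
f is primitive ⇔ z has order 26 in GF(3)[z]/(f), i.e. z^(26/q) ≠ 1 for each prime q | 26.
z^(13) mod f = 2.
z^(2) mod f = z^2.
None equal 1, so z has full order 26; f is primitive.

Yes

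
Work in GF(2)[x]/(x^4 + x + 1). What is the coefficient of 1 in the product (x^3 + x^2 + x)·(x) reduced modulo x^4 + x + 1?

1

Multiply in GF(2)[x]: (x^3 + x^2 + x)·(x) = x^4 + x^3 + x^2.
Reduce using x^4 ≡ x + 1 (mod x^4 + x + 1).
Reduced: x^3 + x^2 + x + 1.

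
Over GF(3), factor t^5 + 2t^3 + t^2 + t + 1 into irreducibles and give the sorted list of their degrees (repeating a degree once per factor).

1, 2, 2

Write g(t) = t^5 + 2t^3 + t^2 + t + 1.
Roots in GF(3): g(0) = 1; g(1) = 0 → root; g(2) = 1.
Linear factors from roots: (t + 2).
Complete factorization: g(t) = (t + 2)·(t^2 + 1)·(t^2 + t + 2).
Factor degrees with multiplicity: 1 + 2 + 2 = 5.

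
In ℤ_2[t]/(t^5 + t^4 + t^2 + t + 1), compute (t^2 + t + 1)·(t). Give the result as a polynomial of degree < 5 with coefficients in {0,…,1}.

Multiply in ℤ_2[t]: (t^2 + t + 1)·(t) = t^3 + t^2 + t.
Reduced: t^3 + t^2 + t.

t^3 + t^2 + t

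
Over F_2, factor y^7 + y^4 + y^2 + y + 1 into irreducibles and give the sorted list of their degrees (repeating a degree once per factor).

Write g(y) = y^7 + y^4 + y^2 + y + 1.
Roots in F_2: g(0) = 1; g(1) = 1.
Complete factorization: g(y) = (y^2 + y + 1)^2·(y^3 + y + 1).
Factor degrees with multiplicity: 2 + 2 + 3 = 7.

2, 2, 3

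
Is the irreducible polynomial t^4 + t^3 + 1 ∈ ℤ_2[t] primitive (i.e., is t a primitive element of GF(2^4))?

Yes

Write f(t) = t^4 + t^3 + 1.
|GF(2^4)^×| = 2^4 − 1 = 15. Prime factorization: 15 = 3·5.
f is primitive ⇔ t has order 15 in GF(2)[t]/(f), i.e. t^(15/q) ≠ 1 for each prime q | 15.
t^(5) mod f = t^3 + t + 1.
t^(3) mod f = t^3.
None equal 1, so t has full order 15; f is primitive.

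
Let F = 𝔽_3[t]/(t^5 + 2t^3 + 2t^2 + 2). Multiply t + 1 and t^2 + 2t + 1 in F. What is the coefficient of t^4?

0

Multiply in 𝔽_3[t]: (t + 1)·(t^2 + 2t + 1) = t^3 + 1.
Reduced: t^3 + 1.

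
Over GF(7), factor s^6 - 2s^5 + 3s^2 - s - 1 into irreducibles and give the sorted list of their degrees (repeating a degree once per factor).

1, 1, 1, 3

Write g(s) = s^6 - 2s^5 + 3s^2 - s - 1.
Linear factors from roots: (s - 1), (s - 3).
Complete factorization: g(s) = (s - 1)·(s - 3)^2·(s^3 - 2s^2 - s - 3).
Factor degrees with multiplicity: 1 + 1 + 1 + 3 = 6.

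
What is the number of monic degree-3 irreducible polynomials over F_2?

The number of monic irreducibles of degree 3 over GF(2) is (1/3)·Σ_{d∣3} μ(3/d) 2^d.
Divisors of 3: 1, 3; μ(3/d) for each: -1, 1.
Σ = − 2^1 + 2^3 = 6.
N = 6/3 = 2.

2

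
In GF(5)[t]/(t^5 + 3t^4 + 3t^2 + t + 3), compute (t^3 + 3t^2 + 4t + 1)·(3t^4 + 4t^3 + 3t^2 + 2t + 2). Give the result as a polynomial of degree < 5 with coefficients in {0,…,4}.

t^4 + 4t^3 + 4t^2 + 3t + 2

Multiply in GF(5)[t]: (t^3 + 3t^2 + 4t + 1)·(3t^4 + 4t^3 + 3t^2 + 2t + 2) = 3t^7 + 3t^6 + 2t^5 + 4t^3 + 2t^2 + 2.
Reduce using t^5 ≡ 2t^4 + 2t^2 + 4t + 2 (mod t^5 + 3t^4 + 3t^2 + t + 3).
Reduced: t^4 + 4t^3 + 4t^2 + 3t + 2.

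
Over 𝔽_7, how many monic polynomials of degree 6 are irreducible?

19544

x^(7^6) − x is the product of all monic irreducibles of degree dividing 6; Möbius inversion gives N = (1/6) Σ μ(6/d)·7^d.
Divisors of 6: 1, 2, 3, 6; μ(6/d) for each: 1, -1, -1, 1.
Σ = 7^1 − 7^2 − 7^3 + 7^6 = 117264.
N = 117264/6 = 19544.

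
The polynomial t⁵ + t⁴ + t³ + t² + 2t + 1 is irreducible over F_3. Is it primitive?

Yes

Write f(t) = t⁵ + t⁴ + t³ + t² + 2t + 1.
|GF(3^5)^×| = 3^5 − 1 = 242. Prime factorization: 242 = 2·11^2.
f is primitive ⇔ t has order 242 in GF(3)[t]/(f), i.e. t^(242/q) ≠ 1 for each prime q | 242.
t^(121) mod f = 2.
t^(22) mod f = t⁴ + t² + t + 2.
None equal 1, so t has full order 242; f is primitive.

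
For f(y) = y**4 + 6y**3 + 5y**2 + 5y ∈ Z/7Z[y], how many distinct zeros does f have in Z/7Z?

Evaluate at each of the 7 elements of Z/7Z:
f(0) = 0 → root; f(1) = 3; f(2) = 3; f(3) = 2; f(4) = 5; f(5) = 6; f(6) = 2.
Roots: {0}.

1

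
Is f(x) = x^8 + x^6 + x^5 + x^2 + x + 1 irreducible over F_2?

Check for roots in F_2: f(0) = 1; f(1) = 0 → root.
f(1) = 0, so (x − 1) divides f(x); f is reducible.

No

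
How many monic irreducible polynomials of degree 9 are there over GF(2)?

56

The number of monic irreducibles of degree 9 over GF(2) is (1/9)·Σ_{d∣9} μ(9/d) 2^d.
Divisors of 9: 1, 3, 9; μ(9/d) for each: 0, -1, 1.
Σ = − 2^3 + 2^9 = 504.
N = 504/9 = 56.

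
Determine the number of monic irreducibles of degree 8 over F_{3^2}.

By the necklace-counting formula, N_9(8) = (1/8) Σ_{d|8} μ(8/d)·9^d.
Divisors of 8: 1, 2, 4, 8; μ(8/d) for each: 0, 0, -1, 1.
Σ = − 9^4 + 9^8 = 43040160.
N = 43040160/8 = 5380020.

5380020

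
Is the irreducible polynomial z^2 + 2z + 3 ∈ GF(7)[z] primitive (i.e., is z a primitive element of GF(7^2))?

Yes

Write f(z) = z^2 + 2z + 3.
|GF(7^2)^×| = 7^2 − 1 = 48. Prime factorization: 48 = 2^4·3.
f is primitive ⇔ z has order 48 in GF(7)[z]/(f), i.e. z^(48/q) ≠ 1 for each prime q | 48.
z^(24) mod f = 6.
z^(16) mod f = 2.
None equal 1, so z has full order 48; f is primitive.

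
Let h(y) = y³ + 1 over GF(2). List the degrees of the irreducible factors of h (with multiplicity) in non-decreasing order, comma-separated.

1, 2

Roots in GF(2): h(0) = 1; h(1) = 0 → root.
Linear factors from roots: (y + 1).
Complete factorization: h(y) = (y + 1)·(y² + y + 1).
Factor degrees with multiplicity: 1 + 2 = 3.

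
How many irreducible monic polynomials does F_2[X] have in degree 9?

56

x^(2^9) − x is the product of all monic irreducibles of degree dividing 9; Möbius inversion gives N = (1/9) Σ μ(9/d)·2^d.
Divisors of 9: 1, 3, 9; μ(9/d) for each: 0, -1, 1.
Σ = − 2^3 + 2^9 = 504.
N = 504/9 = 56.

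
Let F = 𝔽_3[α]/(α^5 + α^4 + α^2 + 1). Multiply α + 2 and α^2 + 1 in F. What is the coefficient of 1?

2

Multiply in 𝔽_3[α]: (α + 2)·(α^2 + 1) = α^3 + 2α^2 + α + 2.
Reduced: α^3 + 2α^2 + α + 2.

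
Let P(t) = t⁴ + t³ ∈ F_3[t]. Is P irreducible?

No

Check for roots in F_3: P(0) = 0 → root; P(1) = 2; P(2) = 0 → root.
P(0) = 0, so (t) divides P(t); P is reducible.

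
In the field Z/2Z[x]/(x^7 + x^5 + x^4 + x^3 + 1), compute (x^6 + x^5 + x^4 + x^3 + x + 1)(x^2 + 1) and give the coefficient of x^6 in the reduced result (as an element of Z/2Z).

1

Multiply in Z/2Z[x]: (x^6 + x^5 + x^4 + x^3 + x + 1)·(x^2 + 1) = x^8 + x^7 + x^4 + x^2 + x + 1.
Reduce using x^7 ≡ x^5 + x^4 + x^3 + 1 (mod x^7 + x^5 + x^4 + x^3 + 1).
Reduced: x^6 + x^4 + x^3 + x^2.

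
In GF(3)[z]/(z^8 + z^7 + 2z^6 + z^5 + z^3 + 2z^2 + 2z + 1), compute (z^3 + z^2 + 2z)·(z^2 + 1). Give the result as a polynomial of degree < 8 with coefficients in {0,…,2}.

z^5 + z^4 + z^2 + 2z

Multiply in GF(3)[z]: (z^3 + z^2 + 2z)·(z^2 + 1) = z^5 + z^4 + z^2 + 2z.
Reduced: z^5 + z^4 + z^2 + 2z.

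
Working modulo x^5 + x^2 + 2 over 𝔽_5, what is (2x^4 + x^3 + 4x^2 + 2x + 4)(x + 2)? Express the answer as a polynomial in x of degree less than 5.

Multiply in 𝔽_5[x]: (2x^4 + x^3 + 4x^2 + 2x + 4)·(x + 2) = 2x^5 + x^3 + 3x + 3.
Reduce using x^5 ≡ 4x^2 + 3 (mod x^5 + x^2 + 2).
Reduced: x^3 + 3x^2 + 3x + 4.

x^3 + 3x^2 + 3x + 4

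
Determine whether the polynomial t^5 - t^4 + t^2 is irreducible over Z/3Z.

No

Write m(t) = t^5 - t^4 + t^2.
Check for roots in Z/3Z: m(0) = 0 → root; m(1) = 1; m(2) = 2.
m(0) = 0, so (t) divides m(t); m is reducible.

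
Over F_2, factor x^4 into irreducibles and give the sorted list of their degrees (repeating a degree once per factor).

1, 1, 1, 1

Write f(x) = x^4.
Roots in F_2: f(0) = 0 → root; f(1) = 1.
Linear factors from roots: (x).
Complete factorization: f(x) = (x)^4.
Factor degrees with multiplicity: 1 + 1 + 1 + 1 = 4.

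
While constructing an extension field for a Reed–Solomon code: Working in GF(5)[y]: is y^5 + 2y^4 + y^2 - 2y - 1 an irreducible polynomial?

Yes

Write m(y) = y^5 + 2y^4 + y^2 - 2y - 1.
Check for roots in GF(5): m(0) = 4; m(1) = 1; m(2) = 3; m(3) = 2; m(4) = 3.
No roots, so no linear factors.
Degree-2 irreducible divisors: test the 10 monic irreducibles of degree 2 over GF(5).
None of them divide m (all give nonzero remainder).
No irreducible factor of degree ≤ 2 exists, so m is irreducible over GF(5).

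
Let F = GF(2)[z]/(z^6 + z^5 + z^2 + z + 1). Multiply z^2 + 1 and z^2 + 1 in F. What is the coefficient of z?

0

Multiply in GF(2)[z]: (z^2 + 1)·(z^2 + 1) = z^4 + 1.
Reduced: z^4 + 1.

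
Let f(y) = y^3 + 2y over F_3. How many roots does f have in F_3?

3

Evaluate at each of the 3 elements of F_3:
f(0) = 0 → root; f(1) = 0 → root; f(2) = 0 → root.
Roots: {0, 1, 2}.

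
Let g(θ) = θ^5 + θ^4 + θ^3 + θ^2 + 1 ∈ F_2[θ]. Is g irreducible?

Yes

Check for roots in F_2: g(0) = 1; g(1) = 1.
No roots, so no linear factors.
Monic irreducibles of degree 2 over GF(2): θ^2 + θ + 1.
None of them divide g (all give nonzero remainder).
No irreducible factor of degree ≤ 2 exists, so g is irreducible over GF(2).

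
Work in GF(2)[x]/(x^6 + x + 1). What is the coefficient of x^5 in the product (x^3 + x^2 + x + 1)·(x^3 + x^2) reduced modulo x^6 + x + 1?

0

Multiply in GF(2)[x]: (x^3 + x^2 + x + 1)·(x^3 + x^2) = x^6 + x^2.
Reduce using x^6 ≡ x + 1 (mod x^6 + x + 1).
Reduced: x^2 + x + 1.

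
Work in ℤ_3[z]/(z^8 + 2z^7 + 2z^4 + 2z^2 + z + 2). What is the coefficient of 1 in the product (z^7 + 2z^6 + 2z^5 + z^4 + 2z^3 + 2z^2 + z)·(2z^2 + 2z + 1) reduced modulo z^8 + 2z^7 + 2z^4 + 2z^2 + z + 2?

Multiply in ℤ_3[z]: (z^7 + 2z^6 + 2z^5 + z^4 + 2z^3 + 2z^2 + z)·(2z^2 + 2z + 1) = 2z^9 + 2z^6 + 2z^5 + 2z^3 + z^2 + z.
Reduce using z^8 ≡ z^7 + z^4 + z^2 + 2z + 1 (mod z^8 + 2z^7 + 2z^4 + 2z^2 + z + 2).
Reduced: 2z^7 + 2z^6 + z^5 + 2z^4 + z^3 + z^2 + z + 2.

2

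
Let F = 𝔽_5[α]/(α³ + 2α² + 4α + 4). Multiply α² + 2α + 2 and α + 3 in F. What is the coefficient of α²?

3

Multiply in 𝔽_5[α]: (α² + 2α + 2)·(α + 3) = α³ + 3α + 1.
Reduce using α³ ≡ 3α² + α + 1 (mod α³ + 2α² + 4α + 4).
Reduced: 3α² + 4α + 2.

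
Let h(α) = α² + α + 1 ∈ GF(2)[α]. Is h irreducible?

Check for roots in GF(2): h(0) = 1; h(1) = 1.
No roots. A degree-2 polynomial over a field with no linear factor is irreducible.

Yes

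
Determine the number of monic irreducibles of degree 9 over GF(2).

56

By the necklace-counting formula, N_2(9) = (1/9) Σ_{d|9} μ(9/d)·2^d.
Divisors of 9: 1, 3, 9; μ(9/d) for each: 0, -1, 1.
Σ = − 2^3 + 2^9 = 504.
N = 504/9 = 56.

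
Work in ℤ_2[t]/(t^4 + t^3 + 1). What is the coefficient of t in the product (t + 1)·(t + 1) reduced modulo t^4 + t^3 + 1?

0

Multiply in ℤ_2[t]: (t + 1)·(t + 1) = t^2 + 1.
Reduced: t^2 + 1.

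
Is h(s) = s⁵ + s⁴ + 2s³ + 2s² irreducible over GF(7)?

No

Check for roots in GF(7): h(0) = 0 → root; h(1) = 6; h(2) = 2; h(3) = 4; h(4) = 5; h(5) = 4; h(6) = 0 → root.
h(0) = 0, so (s) divides h(s); h is reducible.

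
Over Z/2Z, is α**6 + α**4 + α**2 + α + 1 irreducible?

Write h(α) = α**6 + α**4 + α**2 + α + 1.
Check for roots in Z/2Z: h(0) = 1; h(1) = 1.
No roots, so no linear factors.
Monic irreducibles of degree 2 over GF(2): α**2 + α + 1.
None of them divide h (all give nonzero remainder).
Monic irreducibles of degree 3 over GF(2): α**3 + α + 1, α**3 + α**2 + 1.
None of them divide h (all give nonzero remainder).
No irreducible factor of degree ≤ 3 exists, so h is irreducible over GF(2).

Yes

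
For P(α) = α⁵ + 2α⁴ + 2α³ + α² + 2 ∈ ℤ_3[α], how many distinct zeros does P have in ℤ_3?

Evaluate at each of the 3 elements of ℤ_3:
P(0) = 2; P(1) = 2; P(2) = 2.
No element is a root.

0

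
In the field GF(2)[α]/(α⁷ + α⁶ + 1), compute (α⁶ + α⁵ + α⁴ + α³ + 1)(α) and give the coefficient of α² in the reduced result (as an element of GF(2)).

0

Multiply in GF(2)[α]: (α⁶ + α⁵ + α⁴ + α³ + 1)·(α) = α⁷ + α⁶ + α⁵ + α⁴ + α.
Reduce using α⁷ ≡ α⁶ + 1 (mod α⁷ + α⁶ + 1).
Reduced: α⁵ + α⁴ + α + 1.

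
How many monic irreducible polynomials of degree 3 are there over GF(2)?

2

The number of monic irreducibles of degree 3 over GF(2) is (1/3)·Σ_{d∣3} μ(3/d) 2^d.
Divisors of 3: 1, 3; μ(3/d) for each: -1, 1.
Σ = − 2^1 + 2^3 = 6.
N = 6/3 = 2.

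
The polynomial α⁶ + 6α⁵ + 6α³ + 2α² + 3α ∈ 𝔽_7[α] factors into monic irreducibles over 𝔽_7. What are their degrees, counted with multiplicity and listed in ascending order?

Write g(α) = α⁶ + 6α⁵ + 6α³ + 2α² + 3α.
Linear factors from roots: (α), (α + 3).
Complete factorization: g(α) = (α)·(α + 3)·(α² + 5α + 3)·(α² + 5α + 5).
Factor degrees with multiplicity: 1 + 1 + 2 + 2 = 6.

1, 1, 2, 2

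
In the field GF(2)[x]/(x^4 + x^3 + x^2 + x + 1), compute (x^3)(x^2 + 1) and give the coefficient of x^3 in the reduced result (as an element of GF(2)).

1

Multiply in GF(2)[x]: (x^3)·(x^2 + 1) = x^5 + x^3.
Reduce using x^4 ≡ x^3 + x^2 + x + 1 (mod x^4 + x^3 + x^2 + x + 1).
Reduced: x^3 + 1.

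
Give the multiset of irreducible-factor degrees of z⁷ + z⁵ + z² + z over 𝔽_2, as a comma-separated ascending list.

Write h(z) = z⁷ + z⁵ + z² + z.
Roots in 𝔽_2: h(0) = 0 → root; h(1) = 0 → root.
Linear factors from roots: (z), (z + 1).
Complete factorization: h(z) = (z)·(z + 1)·(z² + z + 1)·(z³ + z + 1).
Factor degrees with multiplicity: 1 + 1 + 2 + 3 = 7.

1, 1, 2, 3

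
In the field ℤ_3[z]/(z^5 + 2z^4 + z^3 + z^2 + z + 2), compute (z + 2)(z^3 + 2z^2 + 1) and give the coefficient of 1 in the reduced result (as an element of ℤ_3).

2

Multiply in ℤ_3[z]: (z + 2)·(z^3 + 2z^2 + 1) = z^4 + z^3 + z^2 + z + 2.
Reduced: z^4 + z^3 + z^2 + z + 2.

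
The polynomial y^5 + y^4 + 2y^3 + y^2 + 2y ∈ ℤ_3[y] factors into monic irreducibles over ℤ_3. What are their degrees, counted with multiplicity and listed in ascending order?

Write h(y) = y^5 + y^4 + 2y^3 + y^2 + 2y.
Roots in ℤ_3: h(0) = 0 → root; h(1) = 1; h(2) = 0 → root.
Linear factors from roots: (y), (y + 1).
Complete factorization: h(y) = (y)·(y + 1)·(y^3 + 2y + 2).
Factor degrees with multiplicity: 1 + 1 + 3 = 5.

1, 1, 3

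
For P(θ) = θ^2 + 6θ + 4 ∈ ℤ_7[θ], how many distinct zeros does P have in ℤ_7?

Evaluate at each of the 7 elements of ℤ_7:
P(0) = 4; P(1) = 4; P(2) = 6; P(3) = 3; P(4) = 2; P(5) = 3; P(6) = 6.
No element is a root.

0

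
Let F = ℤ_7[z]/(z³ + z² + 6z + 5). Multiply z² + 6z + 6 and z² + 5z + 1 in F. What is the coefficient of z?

6

Multiply in ℤ_7[z]: (z² + 6z + 6)·(z² + 5z + 1) = z⁴ + 4z³ + 2z² + z + 6.
Reduce using z³ ≡ 6z² + z + 2 (mod z³ + z² + 6z + 5).
Reduced: 6z + 5.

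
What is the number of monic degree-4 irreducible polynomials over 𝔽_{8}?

1008

By the necklace-counting formula, N_8(4) = (1/4) Σ_{d|4} μ(4/d)·8^d.
Divisors of 4: 1, 2, 4; μ(4/d) for each: 0, -1, 1.
Σ = − 8^2 + 8^4 = 4032.
N = 4032/4 = 1008.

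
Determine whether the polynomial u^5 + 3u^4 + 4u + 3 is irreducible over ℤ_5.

Write m(u) = u^5 + 3u^4 + 4u + 3.
Check for roots in ℤ_5: m(0) = 3; m(1) = 1; m(2) = 1; m(3) = 1; m(4) = 1.
No roots, so no linear factors.
Degree-2 irreducible divisors: test the 10 monic irreducibles of degree 2 over GF(5).
None of them divide m (all give nonzero remainder).
No irreducible factor of degree ≤ 2 exists, so m is irreducible over GF(5).

Yes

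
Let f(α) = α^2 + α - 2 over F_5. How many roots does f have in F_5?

2

Evaluate at each of the 5 elements of F_5:
f(0) = 3; f(1) = 0 → root; f(2) = 4; f(3) = 0 → root; f(4) = 3.
Roots: {1, 3}.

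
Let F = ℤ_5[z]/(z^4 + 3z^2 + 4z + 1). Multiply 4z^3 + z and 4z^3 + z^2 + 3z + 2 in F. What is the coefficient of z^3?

3

Multiply in ℤ_5[z]: (4z^3 + z)·(4z^3 + z^2 + 3z + 2) = z^6 + 4z^5 + z^4 + 4z^3 + 3z^2 + 2z.
Reduce using z^4 ≡ 2z^2 + z + 4 (mod z^4 + 3z^2 + 4z + 1).
Reduced: 3z^3 + 2z^2 + z + 2.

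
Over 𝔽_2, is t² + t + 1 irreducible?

Yes

Write f(t) = t² + t + 1.
Check for roots in 𝔽_2: f(0) = 1; f(1) = 1.
No roots. A degree-2 polynomial over a field with no linear factor is irreducible.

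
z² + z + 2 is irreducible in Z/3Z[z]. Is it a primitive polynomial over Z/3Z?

Yes

Write f(z) = z² + z + 2.
|GF(3^2)^×| = 3^2 − 1 = 8. Prime factorization: 8 = 2^3.
f is primitive ⇔ z has order 8 in GF(3)[z]/(f), i.e. z^(8/q) ≠ 1 for each prime q | 8.
z^(4) mod f = 2.
None equal 1, so z has full order 8; f is primitive.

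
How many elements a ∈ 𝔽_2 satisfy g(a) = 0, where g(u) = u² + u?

Evaluate at each of the 2 elements of 𝔽_2:
g(0) = 0 → root; g(1) = 0 → root.
Roots: {0, 1}.

2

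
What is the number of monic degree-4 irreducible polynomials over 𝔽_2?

x^(2^4) − x is the product of all monic irreducibles of degree dividing 4; Möbius inversion gives N = (1/4) Σ μ(4/d)·2^d.
Divisors of 4: 1, 2, 4; μ(4/d) for each: 0, -1, 1.
Σ = − 2^2 + 2^4 = 12.
N = 12/4 = 3.

3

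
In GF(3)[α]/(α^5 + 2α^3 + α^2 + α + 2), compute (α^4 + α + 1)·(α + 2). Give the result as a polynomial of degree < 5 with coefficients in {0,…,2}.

Multiply in GF(3)[α]: (α^4 + α + 1)·(α + 2) = α^5 + 2α^4 + α^2 + 2.
Reduce using α^5 ≡ α^3 + 2α^2 + 2α + 1 (mod α^5 + 2α^3 + α^2 + α + 2).
Reduced: 2α^4 + α^3 + 2α.

2α^4 + α^3 + 2α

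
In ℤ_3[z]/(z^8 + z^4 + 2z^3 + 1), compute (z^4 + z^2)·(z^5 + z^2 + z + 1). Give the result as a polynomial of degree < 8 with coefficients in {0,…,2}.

Multiply in ℤ_3[z]: (z^4 + z^2)·(z^5 + z^2 + z + 1) = z^9 + z^7 + z^6 + z^5 + 2z^4 + z^3 + z^2.
Reduce using z^8 ≡ 2z^4 + z^3 + 2 (mod z^8 + z^4 + 2z^3 + 1).
Reduced: z^7 + z^6 + z^3 + z^2 + 2z.

z^7 + z^6 + z^3 + z^2 + 2z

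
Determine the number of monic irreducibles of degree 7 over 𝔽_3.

312

By the necklace-counting formula, N_3(7) = (1/7) Σ_{d|7} μ(7/d)·3^d.
Divisors of 7: 1, 7; μ(7/d) for each: -1, 1.
Σ = − 3^1 + 3^7 = 2184.
N = 2184/7 = 312.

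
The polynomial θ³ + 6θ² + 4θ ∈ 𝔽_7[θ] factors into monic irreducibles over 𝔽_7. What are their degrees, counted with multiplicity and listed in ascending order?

1, 2

Write g(θ) = θ³ + 6θ² + 4θ.
Linear factors from roots: (θ).
Complete factorization: g(θ) = (θ)·(θ² + 6θ + 4).
Factor degrees with multiplicity: 1 + 2 = 3.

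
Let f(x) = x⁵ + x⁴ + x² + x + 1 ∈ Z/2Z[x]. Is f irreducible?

Yes

Check for roots in Z/2Z: f(0) = 1; f(1) = 1.
No roots, so no linear factors.
Monic irreducibles of degree 2 over GF(2): x² + x + 1.
None of them divide f (all give nonzero remainder).
No irreducible factor of degree ≤ 2 exists, so f is irreducible over GF(2).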